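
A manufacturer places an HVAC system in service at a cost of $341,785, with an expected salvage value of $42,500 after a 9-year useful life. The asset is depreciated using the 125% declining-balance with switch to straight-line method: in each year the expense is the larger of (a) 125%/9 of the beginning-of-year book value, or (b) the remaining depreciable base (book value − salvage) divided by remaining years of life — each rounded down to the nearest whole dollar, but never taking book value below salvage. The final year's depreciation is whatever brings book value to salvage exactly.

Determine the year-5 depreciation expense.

$29,085

Depreciable base = $341,785 − $42,500 = $299,285.
Year 1: DB = ⌊$341,785 × 125%/9⌋ = $47,470; SL = ⌊$299,285/9⌋ = $33,253 → take DB $47,470. Book value $294,315.
Year 2: DB = ⌊$294,315 × 125%/9⌋ = $40,877; SL = ⌊$251,815/8⌋ = $31,476 → take DB $40,877. Book value $253,438.
Year 3: DB = ⌊$253,438 × 125%/9⌋ = $35,199; SL = ⌊$210,938/7⌋ = $30,134 → take DB $35,199. Book value $218,239.
Year 4: DB = ⌊$218,239 × 125%/9⌋ = $30,310; SL = ⌊$175,739/6⌋ = $29,289 → take DB $30,310. Book value $187,929.
Year 5: DB = ⌊$187,929 × 125%/9⌋ = $26,101; SL = ⌊$145,429/5⌋ = $29,085 → take SL $29,085. Book value $158,844.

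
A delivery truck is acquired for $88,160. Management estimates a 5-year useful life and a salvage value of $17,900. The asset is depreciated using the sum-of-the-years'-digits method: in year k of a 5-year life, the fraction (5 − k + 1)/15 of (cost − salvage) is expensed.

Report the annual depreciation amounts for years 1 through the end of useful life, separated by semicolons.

Depreciable base = $88,160 − $17,900 = $70,260.
Sum of the years' digits = 5+4+3+2+1 = 15.
Year 1: $70,260 × 5/15 = $23,420. Book value $64,740.
Year 2: $70,260 × 4/15 = $18,736. Book value $46,004.
Year 3: $70,260 × 3/15 = $14,052. Book value $31,952.
Year 4: $70,260 × 2/15 = $9,368. Book value $22,584.
Year 5: $70,260 × 1/15 = $4,684. Book value $17,900.

$23,420; $18,736; $14,052; $9,368; $4,684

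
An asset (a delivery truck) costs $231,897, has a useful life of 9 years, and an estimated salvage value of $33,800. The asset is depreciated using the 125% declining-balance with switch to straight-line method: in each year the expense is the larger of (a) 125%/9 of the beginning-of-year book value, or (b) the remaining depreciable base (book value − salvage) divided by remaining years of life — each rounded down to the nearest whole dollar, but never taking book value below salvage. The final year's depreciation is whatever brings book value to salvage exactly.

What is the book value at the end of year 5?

$108,768

Depreciable base = $231,897 − $33,800 = $198,097.
Year 1: DB = ⌊$231,897 × 125%/9⌋ = $32,207; SL = ⌊$198,097/9⌋ = $22,010 → take DB $32,207. Book value $199,690.
Year 2: DB = ⌊$199,690 × 125%/9⌋ = $27,734; SL = ⌊$165,890/8⌋ = $20,736 → take DB $27,734. Book value $171,956.
Year 3: DB = ⌊$171,956 × 125%/9⌋ = $23,882; SL = ⌊$138,156/7⌋ = $19,736 → take DB $23,882. Book value $148,074.
Year 4: DB = ⌊$148,074 × 125%/9⌋ = $20,565; SL = ⌊$114,274/6⌋ = $19,045 → take DB $20,565. Book value $127,509.
Year 5: DB = ⌊$127,509 × 125%/9⌋ = $17,709; SL = ⌊$93,709/5⌋ = $18,741 → take SL $18,741. Book value $108,768.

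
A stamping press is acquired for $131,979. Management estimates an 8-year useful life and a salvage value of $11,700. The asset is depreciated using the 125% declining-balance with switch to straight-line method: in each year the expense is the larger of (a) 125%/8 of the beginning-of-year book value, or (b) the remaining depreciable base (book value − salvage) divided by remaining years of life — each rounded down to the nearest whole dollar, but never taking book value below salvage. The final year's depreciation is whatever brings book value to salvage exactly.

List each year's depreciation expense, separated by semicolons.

Depreciable base = $131,979 − $11,700 = $120,279.
Year 1: DB = ⌊$131,979 × 125%/8⌋ = $20,621; SL = ⌊$120,279/8⌋ = $15,034 → take DB $20,621. Book value $111,358.
Year 2: DB = ⌊$111,358 × 125%/8⌋ = $17,399; SL = ⌊$99,658/7⌋ = $14,236 → take DB $17,399. Book value $93,959.
Year 3: DB = ⌊$93,959 × 125%/8⌋ = $14,681; SL = ⌊$82,259/6⌋ = $13,709 → take DB $14,681. Book value $79,278.
Year 4: DB = ⌊$79,278 × 125%/8⌋ = $12,387; SL = ⌊$67,578/5⌋ = $13,515 → take SL $13,515. Book value $65,763.
Year 5: DB = ⌊$65,763 × 125%/8⌋ = $10,275; SL = ⌊$54,063/4⌋ = $13,515 → take SL $13,515. Book value $52,248.
Year 6: DB = ⌊$52,248 × 125%/8⌋ = $8,163; SL = ⌊$40,548/3⌋ = $13,516 → take SL $13,516. Book value $38,732.
Year 7: DB = ⌊$38,732 × 125%/8⌋ = $6,051; SL = ⌊$27,032/2⌋ = $13,516 → take SL $13,516. Book value $25,216.
Year 8 (final): $25,216 − $11,700 = $13,516. Book value $11,700.

$20,621; $17,399; $14,681; $13,515; $13,515; $13,516; $13,516; $13,516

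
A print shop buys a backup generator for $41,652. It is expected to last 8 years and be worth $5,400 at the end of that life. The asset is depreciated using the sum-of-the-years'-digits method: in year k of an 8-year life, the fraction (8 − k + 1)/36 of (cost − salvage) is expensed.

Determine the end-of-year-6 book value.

Depreciable base = $41,652 − $5,400 = $36,252.
Sum of the years' digits = 8+7+6+5+4+3+2+1 = 36.
Year 1: $36,252 × 8/36 = $8,056. Book value $33,596.
Year 2: $36,252 × 7/36 = $7,049. Book value $26,547.
Year 3: $36,252 × 6/36 = $6,042. Book value $20,505.
Year 4: $36,252 × 5/36 = $5,035. Book value $15,470.
Year 5: $36,252 × 4/36 = $4,028. Book value $11,442.
Year 6: $36,252 × 3/36 = $3,021. Book value $8,421.

$8,421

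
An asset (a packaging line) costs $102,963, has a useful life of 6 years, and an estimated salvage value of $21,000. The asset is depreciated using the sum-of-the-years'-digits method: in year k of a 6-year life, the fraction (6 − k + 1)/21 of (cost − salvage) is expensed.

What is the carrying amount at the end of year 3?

Depreciable base = $102,963 − $21,000 = $81,963.
Sum of the years' digits = 6+5+4+3+2+1 = 21.
Year 1: $81,963 × 6/21 = $23,418. Book value $79,545.
Year 2: $81,963 × 5/21 = $19,515. Book value $60,030.
Year 3: $81,963 × 4/21 = $15,612. Book value $44,418.

$44,418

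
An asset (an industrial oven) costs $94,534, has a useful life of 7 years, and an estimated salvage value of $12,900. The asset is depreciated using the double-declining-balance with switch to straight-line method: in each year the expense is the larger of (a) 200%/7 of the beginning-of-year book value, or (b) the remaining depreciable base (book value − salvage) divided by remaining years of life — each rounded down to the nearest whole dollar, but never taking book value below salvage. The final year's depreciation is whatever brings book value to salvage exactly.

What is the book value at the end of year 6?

$12,900

Depreciable base = $94,534 − $12,900 = $81,634.
Year 1: DB = ⌊$94,534 × 200%/7⌋ = $27,009; SL = ⌊$81,634/7⌋ = $11,662 → take DB $27,009. Book value $67,525.
Year 2: DB = ⌊$67,525 × 200%/7⌋ = $19,292; SL = ⌊$54,625/6⌋ = $9,104 → take DB $19,292. Book value $48,233.
Year 3: DB = ⌊$48,233 × 200%/7⌋ = $13,780; SL = ⌊$35,333/5⌋ = $7,066 → take DB $13,780. Book value $34,453.
Year 4: DB = ⌊$34,453 × 200%/7⌋ = $9,843; SL = ⌊$21,553/4⌋ = $5,388 → take DB $9,843. Book value $24,610.
Year 5: DB = ⌊$24,610 × 200%/7⌋ = $7,031; SL = ⌊$11,710/3⌋ = $3,903 → take DB $7,031. Book value $17,579.
Year 6: DB = ⌊$17,579 × 200%/7⌋ = $5,022; SL = ⌊$4,679/2⌋ = $2,339 → take DB $5,022, capped at $4,679. Book value $12,900.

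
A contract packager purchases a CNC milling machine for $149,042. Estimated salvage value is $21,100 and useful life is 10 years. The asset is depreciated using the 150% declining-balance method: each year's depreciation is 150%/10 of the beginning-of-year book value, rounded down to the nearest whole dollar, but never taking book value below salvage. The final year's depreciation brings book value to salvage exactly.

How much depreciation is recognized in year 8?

Depreciable base = $149,042 − $21,100 = $127,942.
Year 1: ⌊$149,042 × 150%/10⌋ = $22,356. Book value $126,686.
Year 2: ⌊$126,686 × 150%/10⌋ = $19,002. Book value $107,684.
Year 3: ⌊$107,684 × 150%/10⌋ = $16,152. Book value $91,532.
Year 4: ⌊$91,532 × 150%/10⌋ = $13,729. Book value $77,803.
Year 5: ⌊$77,803 × 150%/10⌋ = $11,670. Book value $66,133.
Year 6: ⌊$66,133 × 150%/10⌋ = $9,919. Book value $56,214.
Year 7: ⌊$56,214 × 150%/10⌋ = $8,432. Book value $47,782.
Year 8: ⌊$47,782 × 150%/10⌋ = $7,167. Book value $40,615.

$7,167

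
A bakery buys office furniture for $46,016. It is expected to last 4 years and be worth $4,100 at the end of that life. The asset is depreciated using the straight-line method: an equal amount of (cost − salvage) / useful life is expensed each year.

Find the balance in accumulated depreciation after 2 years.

Depreciable base = $46,016 − $4,100 = $41,916.
Annual expense = $41,916 / 4 = $10,479.
End of year 1: book value $35,537.
End of year 2: book value $25,058.
Accumulated through year 2 = $46,016 − $25,058 = $20,958.

$20,958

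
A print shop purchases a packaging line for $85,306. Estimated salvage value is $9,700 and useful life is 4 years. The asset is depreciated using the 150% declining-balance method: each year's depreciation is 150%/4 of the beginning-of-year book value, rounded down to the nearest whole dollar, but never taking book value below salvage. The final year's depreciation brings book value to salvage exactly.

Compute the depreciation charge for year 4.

$11,128

Depreciable base = $85,306 − $9,700 = $75,606.
Year 1: ⌊$85,306 × 150%/4⌋ = $31,989. Book value $53,317.
Year 2: ⌊$53,317 × 150%/4⌋ = $19,993. Book value $33,324.
Year 3: ⌊$33,324 × 150%/4⌋ = $12,496. Book value $20,828.
Year 4 (final): $20,828 − $9,700 = $11,128. Book value $9,700.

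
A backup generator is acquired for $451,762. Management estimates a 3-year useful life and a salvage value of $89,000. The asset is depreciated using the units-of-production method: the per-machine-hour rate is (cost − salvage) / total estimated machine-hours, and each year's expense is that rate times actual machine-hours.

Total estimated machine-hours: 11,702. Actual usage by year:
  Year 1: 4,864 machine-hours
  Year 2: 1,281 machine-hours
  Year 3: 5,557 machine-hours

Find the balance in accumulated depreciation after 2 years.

$190,495

Depreciable base = $451,762 − $89,000 = $362,762.
Rate = $362,762 / 11,702 machine-hours = $31 per machine-hour.
Year 1: 4,864 × $31 = $150,784. Book value $300,978.
Year 2: 1,281 × $31 = $39,711. Book value $261,267.
Accumulated through year 2 = $451,762 − $261,267 = $190,495.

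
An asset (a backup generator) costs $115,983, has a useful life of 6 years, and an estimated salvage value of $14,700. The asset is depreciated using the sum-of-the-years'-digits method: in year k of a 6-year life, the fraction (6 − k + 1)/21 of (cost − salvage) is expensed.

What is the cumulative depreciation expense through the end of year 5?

$96,460

Depreciable base = $115,983 − $14,700 = $101,283.
Sum of the years' digits = 6+5+4+3+2+1 = 21.
Year 1: $101,283 × 6/21 = $28,938. Book value $87,045.
Year 2: $101,283 × 5/21 = $24,115. Book value $62,930.
Year 3: $101,283 × 4/21 = $19,292. Book value $43,638.
Year 4: $101,283 × 3/21 = $14,469. Book value $29,169.
Year 5: $101,283 × 2/21 = $9,646. Book value $19,523.
Accumulated through year 5 = $115,983 − $19,523 = $96,460.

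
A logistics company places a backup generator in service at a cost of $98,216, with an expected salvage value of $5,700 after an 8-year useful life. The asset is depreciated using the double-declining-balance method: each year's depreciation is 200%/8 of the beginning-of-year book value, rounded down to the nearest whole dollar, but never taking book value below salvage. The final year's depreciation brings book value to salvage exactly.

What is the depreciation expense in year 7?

$4,370

Depreciable base = $98,216 − $5,700 = $92,516.
Year 1: ⌊$98,216 × 200%/8⌋ = $24,554. Book value $73,662.
Year 2: ⌊$73,662 × 200%/8⌋ = $18,415. Book value $55,247.
Year 3: ⌊$55,247 × 200%/8⌋ = $13,811. Book value $41,436.
Year 4: ⌊$41,436 × 200%/8⌋ = $10,359. Book value $31,077.
Year 5: ⌊$31,077 × 200%/8⌋ = $7,769. Book value $23,308.
Year 6: ⌊$23,308 × 200%/8⌋ = $5,827. Book value $17,481.
Year 7: ⌊$17,481 × 200%/8⌋ = $4,370. Book value $13,111.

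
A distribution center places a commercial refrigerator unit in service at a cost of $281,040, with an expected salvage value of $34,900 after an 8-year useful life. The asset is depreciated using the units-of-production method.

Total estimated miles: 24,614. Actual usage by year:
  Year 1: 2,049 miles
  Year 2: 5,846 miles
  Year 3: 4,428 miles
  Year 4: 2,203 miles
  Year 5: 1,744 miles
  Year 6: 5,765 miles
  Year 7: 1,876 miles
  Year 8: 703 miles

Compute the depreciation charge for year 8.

$7,030

Depreciable base = $281,040 − $34,900 = $246,140.
Rate = $246,140 / 24,614 miles = $10 per mile.
Year 1: 2,049 × $10 = $20,490. Book value $260,550.
Year 2: 5,846 × $10 = $58,460. Book value $202,090.
Year 3: 4,428 × $10 = $44,280. Book value $157,810.
Year 4: 2,203 × $10 = $22,030. Book value $135,780.
Year 5: 1,744 × $10 = $17,440. Book value $118,340.
Year 6: 5,765 × $10 = $57,650. Book value $60,690.
Year 7: 1,876 × $10 = $18,760. Book value $41,930.
Year 8: 703 × $10 = $7,030. Book value $34,900.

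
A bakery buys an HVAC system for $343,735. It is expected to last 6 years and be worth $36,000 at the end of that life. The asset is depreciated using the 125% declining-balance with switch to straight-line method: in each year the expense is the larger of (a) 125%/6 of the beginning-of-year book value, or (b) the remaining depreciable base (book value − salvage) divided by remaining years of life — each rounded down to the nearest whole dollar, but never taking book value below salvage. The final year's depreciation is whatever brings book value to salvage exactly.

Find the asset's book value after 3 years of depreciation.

Depreciable base = $343,735 − $36,000 = $307,735.
Year 1: DB = ⌊$343,735 × 125%/6⌋ = $71,611; SL = ⌊$307,735/6⌋ = $51,289 → take DB $71,611. Book value $272,124.
Year 2: DB = ⌊$272,124 × 125%/6⌋ = $56,692; SL = ⌊$236,124/5⌋ = $47,224 → take DB $56,692. Book value $215,432.
Year 3: DB = ⌊$215,432 × 125%/6⌋ = $44,881; SL = ⌊$179,432/4⌋ = $44,858 → take DB $44,881. Book value $170,551.

$170,551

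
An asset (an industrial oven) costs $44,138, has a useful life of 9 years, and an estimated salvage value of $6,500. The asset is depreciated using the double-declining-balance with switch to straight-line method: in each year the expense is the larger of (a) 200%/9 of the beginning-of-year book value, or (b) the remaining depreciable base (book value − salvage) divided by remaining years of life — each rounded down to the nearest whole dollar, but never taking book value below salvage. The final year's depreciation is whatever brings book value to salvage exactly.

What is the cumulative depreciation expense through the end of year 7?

$36,536

Depreciable base = $44,138 − $6,500 = $37,638.
Year 1: DB = ⌊$44,138 × 200%/9⌋ = $9,808; SL = ⌊$37,638/9⌋ = $4,182 → take DB $9,808. Book value $34,330.
Year 2: DB = ⌊$34,330 × 200%/9⌋ = $7,628; SL = ⌊$27,830/8⌋ = $3,478 → take DB $7,628. Book value $26,702.
Year 3: DB = ⌊$26,702 × 200%/9⌋ = $5,933; SL = ⌊$20,202/7⌋ = $2,886 → take DB $5,933. Book value $20,769.
Year 4: DB = ⌊$20,769 × 200%/9⌋ = $4,615; SL = ⌊$14,269/6⌋ = $2,378 → take DB $4,615. Book value $16,154.
Year 5: DB = ⌊$16,154 × 200%/9⌋ = $3,589; SL = ⌊$9,654/5⌋ = $1,930 → take DB $3,589. Book value $12,565.
Year 6: DB = ⌊$12,565 × 200%/9⌋ = $2,792; SL = ⌊$6,065/4⌋ = $1,516 → take DB $2,792. Book value $9,773.
Year 7: DB = ⌊$9,773 × 200%/9⌋ = $2,171; SL = ⌊$3,273/3⌋ = $1,091 → take DB $2,171. Book value $7,602.
Accumulated through year 7 = $44,138 − $7,602 = $36,536.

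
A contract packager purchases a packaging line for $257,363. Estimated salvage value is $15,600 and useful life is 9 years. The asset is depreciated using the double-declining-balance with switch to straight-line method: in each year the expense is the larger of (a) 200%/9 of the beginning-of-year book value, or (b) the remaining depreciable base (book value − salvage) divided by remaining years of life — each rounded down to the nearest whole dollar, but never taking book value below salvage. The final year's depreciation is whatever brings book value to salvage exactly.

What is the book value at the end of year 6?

$56,977

Depreciable base = $257,363 − $15,600 = $241,763.
Year 1: DB = ⌊$257,363 × 200%/9⌋ = $57,191; SL = ⌊$241,763/9⌋ = $26,862 → take DB $57,191. Book value $200,172.
Year 2: DB = ⌊$200,172 × 200%/9⌋ = $44,482; SL = ⌊$184,572/8⌋ = $23,071 → take DB $44,482. Book value $155,690.
Year 3: DB = ⌊$155,690 × 200%/9⌋ = $34,597; SL = ⌊$140,090/7⌋ = $20,012 → take DB $34,597. Book value $121,093.
Year 4: DB = ⌊$121,093 × 200%/9⌋ = $26,909; SL = ⌊$105,493/6⌋ = $17,582 → take DB $26,909. Book value $94,184.
Year 5: DB = ⌊$94,184 × 200%/9⌋ = $20,929; SL = ⌊$78,584/5⌋ = $15,716 → take DB $20,929. Book value $73,255.
Year 6: DB = ⌊$73,255 × 200%/9⌋ = $16,278; SL = ⌊$57,655/4⌋ = $14,413 → take DB $16,278. Book value $56,977.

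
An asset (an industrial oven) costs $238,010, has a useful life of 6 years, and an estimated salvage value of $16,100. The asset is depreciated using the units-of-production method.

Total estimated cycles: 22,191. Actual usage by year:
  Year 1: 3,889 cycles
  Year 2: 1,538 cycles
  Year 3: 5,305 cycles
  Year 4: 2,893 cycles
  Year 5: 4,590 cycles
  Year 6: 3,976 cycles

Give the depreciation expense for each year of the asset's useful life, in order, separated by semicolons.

$38,890; $15,380; $53,050; $28,930; $45,900; $39,760

Depreciable base = $238,010 − $16,100 = $221,910.
Rate = $221,910 / 22,191 cycles = $10 per cycle.
Year 1: 3,889 × $10 = $38,890. Book value $199,120.
Year 2: 1,538 × $10 = $15,380. Book value $183,740.
Year 3: 5,305 × $10 = $53,050. Book value $130,690.
Year 4: 2,893 × $10 = $28,930. Book value $101,760.
Year 5: 4,590 × $10 = $45,900. Book value $55,860.
Year 6: 3,976 × $10 = $39,760. Book value $16,100.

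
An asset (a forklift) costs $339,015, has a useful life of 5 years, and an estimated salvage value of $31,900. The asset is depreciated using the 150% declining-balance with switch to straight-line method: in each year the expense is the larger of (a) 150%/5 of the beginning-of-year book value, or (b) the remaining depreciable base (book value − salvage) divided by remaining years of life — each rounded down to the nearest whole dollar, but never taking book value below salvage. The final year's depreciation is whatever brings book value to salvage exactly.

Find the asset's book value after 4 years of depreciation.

Depreciable base = $339,015 − $31,900 = $307,115.
Year 1: DB = ⌊$339,015 × 150%/5⌋ = $101,704; SL = ⌊$307,115/5⌋ = $61,423 → take DB $101,704. Book value $237,311.
Year 2: DB = ⌊$237,311 × 150%/5⌋ = $71,193; SL = ⌊$205,411/4⌋ = $51,352 → take DB $71,193. Book value $166,118.
Year 3: DB = ⌊$166,118 × 150%/5⌋ = $49,835; SL = ⌊$134,218/3⌋ = $44,739 → take DB $49,835. Book value $116,283.
Year 4: DB = ⌊$116,283 × 150%/5⌋ = $34,884; SL = ⌊$84,383/2⌋ = $42,191 → take SL $42,191. Book value $74,092.

$74,092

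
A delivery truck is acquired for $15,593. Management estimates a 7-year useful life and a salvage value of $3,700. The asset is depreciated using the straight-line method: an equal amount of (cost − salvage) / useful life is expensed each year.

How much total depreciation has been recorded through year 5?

Depreciable base = $15,593 − $3,700 = $11,893.
Annual expense = $11,893 / 7 = $1,699.
End of year 1: book value $13,894.
End of year 2: book value $12,195.
End of year 3: book value $10,496.
End of year 4: book value $8,797.
End of year 5: book value $7,098.
Accumulated through year 5 = $15,593 − $7,098 = $8,495.

$8,495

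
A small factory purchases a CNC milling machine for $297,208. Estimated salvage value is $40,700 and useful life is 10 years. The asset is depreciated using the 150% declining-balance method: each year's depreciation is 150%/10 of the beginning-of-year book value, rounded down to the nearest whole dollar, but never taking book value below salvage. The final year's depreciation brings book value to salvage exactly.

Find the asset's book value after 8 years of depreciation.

Depreciable base = $297,208 − $40,700 = $256,508.
Year 1: ⌊$297,208 × 150%/10⌋ = $44,581. Book value $252,627.
Year 2: ⌊$252,627 × 150%/10⌋ = $37,894. Book value $214,733.
Year 3: ⌊$214,733 × 150%/10⌋ = $32,209. Book value $182,524.
Year 4: ⌊$182,524 × 150%/10⌋ = $27,378. Book value $155,146.
Year 5: ⌊$155,146 × 150%/10⌋ = $23,271. Book value $131,875.
Year 6: ⌊$131,875 × 150%/10⌋ = $19,781. Book value $112,094.
Year 7: ⌊$112,094 × 150%/10⌋ = $16,814. Book value $95,280.
Year 8: ⌊$95,280 × 150%/10⌋ = $14,292. Book value $80,988.

$80,988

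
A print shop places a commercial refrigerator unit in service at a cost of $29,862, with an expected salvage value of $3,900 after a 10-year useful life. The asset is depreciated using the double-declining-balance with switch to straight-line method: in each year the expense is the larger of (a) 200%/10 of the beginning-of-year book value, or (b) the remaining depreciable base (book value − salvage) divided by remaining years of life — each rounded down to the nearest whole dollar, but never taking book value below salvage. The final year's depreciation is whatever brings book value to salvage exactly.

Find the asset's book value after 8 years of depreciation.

$5,012

Depreciable base = $29,862 − $3,900 = $25,962.
Year 1: DB = ⌊$29,862 × 200%/10⌋ = $5,972; SL = ⌊$25,962/10⌋ = $2,596 → take DB $5,972. Book value $23,890.
Year 2: DB = ⌊$23,890 × 200%/10⌋ = $4,778; SL = ⌊$19,990/9⌋ = $2,221 → take DB $4,778. Book value $19,112.
Year 3: DB = ⌊$19,112 × 200%/10⌋ = $3,822; SL = ⌊$15,212/8⌋ = $1,901 → take DB $3,822. Book value $15,290.
Year 4: DB = ⌊$15,290 × 200%/10⌋ = $3,058; SL = ⌊$11,390/7⌋ = $1,627 → take DB $3,058. Book value $12,232.
Year 5: DB = ⌊$12,232 × 200%/10⌋ = $2,446; SL = ⌊$8,332/6⌋ = $1,388 → take DB $2,446. Book value $9,786.
Year 6: DB = ⌊$9,786 × 200%/10⌋ = $1,957; SL = ⌊$5,886/5⌋ = $1,177 → take DB $1,957. Book value $7,829.
Year 7: DB = ⌊$7,829 × 200%/10⌋ = $1,565; SL = ⌊$3,929/4⌋ = $982 → take DB $1,565. Book value $6,264.
Year 8: DB = ⌊$6,264 × 200%/10⌋ = $1,252; SL = ⌊$2,364/3⌋ = $788 → take DB $1,252. Book value $5,012.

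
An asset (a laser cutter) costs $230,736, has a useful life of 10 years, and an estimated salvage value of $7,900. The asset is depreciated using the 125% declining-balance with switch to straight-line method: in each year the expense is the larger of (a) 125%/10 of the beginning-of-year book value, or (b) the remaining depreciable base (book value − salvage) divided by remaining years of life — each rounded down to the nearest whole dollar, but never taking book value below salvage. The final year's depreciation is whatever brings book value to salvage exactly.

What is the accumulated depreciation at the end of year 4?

Depreciable base = $230,736 − $7,900 = $222,836.
Year 1: DB = ⌊$230,736 × 125%/10⌋ = $28,842; SL = ⌊$222,836/10⌋ = $22,283 → take DB $28,842. Book value $201,894.
Year 2: DB = ⌊$201,894 × 125%/10⌋ = $25,236; SL = ⌊$193,994/9⌋ = $21,554 → take DB $25,236. Book value $176,658.
Year 3: DB = ⌊$176,658 × 125%/10⌋ = $22,082; SL = ⌊$168,758/8⌋ = $21,094 → take DB $22,082. Book value $154,576.
Year 4: DB = ⌊$154,576 × 125%/10⌋ = $19,322; SL = ⌊$146,676/7⌋ = $20,953 → take SL $20,953. Book value $133,623.
Accumulated through year 4 = $230,736 − $133,623 = $97,113.

$97,113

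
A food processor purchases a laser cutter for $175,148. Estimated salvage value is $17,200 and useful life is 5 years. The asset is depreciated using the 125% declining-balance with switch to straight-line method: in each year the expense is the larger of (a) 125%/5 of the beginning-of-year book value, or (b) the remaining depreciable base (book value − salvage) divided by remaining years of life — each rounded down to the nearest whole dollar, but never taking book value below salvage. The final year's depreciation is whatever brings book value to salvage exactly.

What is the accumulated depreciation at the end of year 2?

$76,627

Depreciable base = $175,148 − $17,200 = $157,948.
Year 1: DB = ⌊$175,148 × 125%/5⌋ = $43,787; SL = ⌊$157,948/5⌋ = $31,589 → take DB $43,787. Book value $131,361.
Year 2: DB = ⌊$131,361 × 125%/5⌋ = $32,840; SL = ⌊$114,161/4⌋ = $28,540 → take DB $32,840. Book value $98,521.
Accumulated through year 2 = $175,148 − $98,521 = $76,627.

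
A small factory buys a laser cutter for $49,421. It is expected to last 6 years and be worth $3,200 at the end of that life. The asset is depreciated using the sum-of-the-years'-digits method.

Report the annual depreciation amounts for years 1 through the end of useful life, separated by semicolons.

Depreciable base = $49,421 − $3,200 = $46,221.
Sum of the years' digits = 6+5+4+3+2+1 = 21.
Year 1: $46,221 × 6/21 = $13,206. Book value $36,215.
Year 2: $46,221 × 5/21 = $11,005. Book value $25,210.
Year 3: $46,221 × 4/21 = $8,804. Book value $16,406.
Year 4: $46,221 × 3/21 = $6,603. Book value $9,803.
Year 5: $46,221 × 2/21 = $4,402. Book value $5,401.
Year 6: $46,221 × 1/21 = $2,201. Book value $3,200.

$13,206; $11,005; $8,804; $6,603; $4,402; $2,201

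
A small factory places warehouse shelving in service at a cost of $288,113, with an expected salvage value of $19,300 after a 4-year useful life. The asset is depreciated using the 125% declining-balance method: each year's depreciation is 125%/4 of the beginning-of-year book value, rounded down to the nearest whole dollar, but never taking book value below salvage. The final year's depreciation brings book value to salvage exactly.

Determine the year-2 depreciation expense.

Depreciable base = $288,113 − $19,300 = $268,813.
Year 1: ⌊$288,113 × 125%/4⌋ = $90,035. Book value $198,078.
Year 2: ⌊$198,078 × 125%/4⌋ = $61,899. Book value $136,179.

$61,899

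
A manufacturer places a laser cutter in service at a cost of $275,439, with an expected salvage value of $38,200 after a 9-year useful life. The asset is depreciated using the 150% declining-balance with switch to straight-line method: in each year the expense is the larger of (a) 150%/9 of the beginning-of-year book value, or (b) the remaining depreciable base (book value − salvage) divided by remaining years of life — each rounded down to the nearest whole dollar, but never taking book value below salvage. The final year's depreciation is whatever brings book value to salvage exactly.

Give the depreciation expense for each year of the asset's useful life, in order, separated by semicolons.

Depreciable base = $275,439 − $38,200 = $237,239.
Year 1: DB = ⌊$275,439 × 150%/9⌋ = $45,906; SL = ⌊$237,239/9⌋ = $26,359 → take DB $45,906. Book value $229,533.
Year 2: DB = ⌊$229,533 × 150%/9⌋ = $38,255; SL = ⌊$191,333/8⌋ = $23,916 → take DB $38,255. Book value $191,278.
Year 3: DB = ⌊$191,278 × 150%/9⌋ = $31,879; SL = ⌊$153,078/7⌋ = $21,868 → take DB $31,879. Book value $159,399.
Year 4: DB = ⌊$159,399 × 150%/9⌋ = $26,566; SL = ⌊$121,199/6⌋ = $20,199 → take DB $26,566. Book value $132,833.
Year 5: DB = ⌊$132,833 × 150%/9⌋ = $22,138; SL = ⌊$94,633/5⌋ = $18,926 → take DB $22,138. Book value $110,695.
Year 6: DB = ⌊$110,695 × 150%/9⌋ = $18,449; SL = ⌊$72,495/4⌋ = $18,123 → take DB $18,449. Book value $92,246.
Year 7: DB = ⌊$92,246 × 150%/9⌋ = $15,374; SL = ⌊$54,046/3⌋ = $18,015 → take SL $18,015. Book value $74,231.
Year 8: DB = ⌊$74,231 × 150%/9⌋ = $12,371; SL = ⌊$36,031/2⌋ = $18,015 → take SL $18,015. Book value $56,216.
Year 9 (final): $56,216 − $38,200 = $18,016. Book value $38,200.

$45,906; $38,255; $31,879; $26,566; $22,138; $18,449; $18,015; $18,015; $18,016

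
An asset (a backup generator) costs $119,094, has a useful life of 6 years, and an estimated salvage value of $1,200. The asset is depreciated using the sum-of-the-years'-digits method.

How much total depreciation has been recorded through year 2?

Depreciable base = $119,094 − $1,200 = $117,894.
Sum of the years' digits = 6+5+4+3+2+1 = 21.
Year 1: $117,894 × 6/21 = $33,684. Book value $85,410.
Year 2: $117,894 × 5/21 = $28,070. Book value $57,340.
Accumulated through year 2 = $119,094 − $57,340 = $61,754.

$61,754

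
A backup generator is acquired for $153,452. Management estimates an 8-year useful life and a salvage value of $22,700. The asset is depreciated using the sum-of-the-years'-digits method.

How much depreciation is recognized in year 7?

Depreciable base = $153,452 − $22,700 = $130,752.
Sum of the years' digits = 8+7+6+5+4+3+2+1 = 36.
Year 1: $130,752 × 8/36 = $29,056. Book value $124,396.
Year 2: $130,752 × 7/36 = $25,424. Book value $98,972.
Year 3: $130,752 × 6/36 = $21,792. Book value $77,180.
Year 4: $130,752 × 5/36 = $18,160. Book value $59,020.
Year 5: $130,752 × 4/36 = $14,528. Book value $44,492.
Year 6: $130,752 × 3/36 = $10,896. Book value $33,596.
Year 7: $130,752 × 2/36 = $7,264. Book value $26,332.

$7,264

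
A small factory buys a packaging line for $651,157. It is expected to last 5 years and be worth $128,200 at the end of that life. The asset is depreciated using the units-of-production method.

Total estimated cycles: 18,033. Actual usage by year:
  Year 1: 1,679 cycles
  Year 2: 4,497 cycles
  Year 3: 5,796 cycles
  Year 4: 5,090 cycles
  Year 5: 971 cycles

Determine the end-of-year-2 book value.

$472,053

Depreciable base = $651,157 − $128,200 = $522,957.
Rate = $522,957 / 18,033 cycles = $29 per cycle.
Year 1: 1,679 × $29 = $48,691. Book value $602,466.
Year 2: 4,497 × $29 = $130,413. Book value $472,053.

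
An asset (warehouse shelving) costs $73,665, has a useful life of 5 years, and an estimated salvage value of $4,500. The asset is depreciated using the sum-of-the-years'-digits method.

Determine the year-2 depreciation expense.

Depreciable base = $73,665 − $4,500 = $69,165.
Sum of the years' digits = 5+4+3+2+1 = 15.
Year 1: $69,165 × 5/15 = $23,055. Book value $50,610.
Year 2: $69,165 × 4/15 = $18,444. Book value $32,166.

$18,444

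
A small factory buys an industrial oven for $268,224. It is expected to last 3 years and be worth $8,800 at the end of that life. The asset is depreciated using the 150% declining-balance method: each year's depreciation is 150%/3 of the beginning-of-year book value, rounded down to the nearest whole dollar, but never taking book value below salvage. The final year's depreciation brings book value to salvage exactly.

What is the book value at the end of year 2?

$67,056

Depreciable base = $268,224 − $8,800 = $259,424.
Year 1: ⌊$268,224 × 150%/3⌋ = $134,112. Book value $134,112.
Year 2: ⌊$134,112 × 150%/3⌋ = $67,056. Book value $67,056.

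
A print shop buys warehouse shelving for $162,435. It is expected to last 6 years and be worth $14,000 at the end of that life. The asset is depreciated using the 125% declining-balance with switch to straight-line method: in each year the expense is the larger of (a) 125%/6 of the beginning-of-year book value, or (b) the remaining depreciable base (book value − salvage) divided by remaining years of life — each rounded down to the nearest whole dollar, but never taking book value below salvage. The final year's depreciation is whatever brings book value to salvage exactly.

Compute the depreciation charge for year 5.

Depreciable base = $162,435 − $14,000 = $148,435.
Year 1: DB = ⌊$162,435 × 125%/6⌋ = $33,840; SL = ⌊$148,435/6⌋ = $24,739 → take DB $33,840. Book value $128,595.
Year 2: DB = ⌊$128,595 × 125%/6⌋ = $26,790; SL = ⌊$114,595/5⌋ = $22,919 → take DB $26,790. Book value $101,805.
Year 3: DB = ⌊$101,805 × 125%/6⌋ = $21,209; SL = ⌊$87,805/4⌋ = $21,951 → take SL $21,951. Book value $79,854.
Year 4: DB = ⌊$79,854 × 125%/6⌋ = $16,636; SL = ⌊$65,854/3⌋ = $21,951 → take SL $21,951. Book value $57,903.
Year 5: DB = ⌊$57,903 × 125%/6⌋ = $12,063; SL = ⌊$43,903/2⌋ = $21,951 → take SL $21,951. Book value $35,952.

$21,951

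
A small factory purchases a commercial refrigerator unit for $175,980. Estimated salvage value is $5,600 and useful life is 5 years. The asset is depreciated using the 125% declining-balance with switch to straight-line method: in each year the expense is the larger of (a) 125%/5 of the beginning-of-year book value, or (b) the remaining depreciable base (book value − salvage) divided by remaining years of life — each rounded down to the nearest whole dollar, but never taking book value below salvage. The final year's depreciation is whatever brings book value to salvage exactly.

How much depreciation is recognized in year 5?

Depreciable base = $175,980 − $5,600 = $170,380.
Year 1: DB = ⌊$175,980 × 125%/5⌋ = $43,995; SL = ⌊$170,380/5⌋ = $34,076 → take DB $43,995. Book value $131,985.
Year 2: DB = ⌊$131,985 × 125%/5⌋ = $32,996; SL = ⌊$126,385/4⌋ = $31,596 → take DB $32,996. Book value $98,989.
Year 3: DB = ⌊$98,989 × 125%/5⌋ = $24,747; SL = ⌊$93,389/3⌋ = $31,129 → take SL $31,129. Book value $67,860.
Year 4: DB = ⌊$67,860 × 125%/5⌋ = $16,965; SL = ⌊$62,260/2⌋ = $31,130 → take SL $31,130. Book value $36,730.
Year 5 (final): $36,730 − $5,600 = $31,130. Book value $5,600.

$31,130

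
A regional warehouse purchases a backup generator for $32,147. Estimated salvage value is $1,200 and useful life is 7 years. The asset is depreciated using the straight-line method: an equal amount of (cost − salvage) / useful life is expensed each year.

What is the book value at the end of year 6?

$5,621

Depreciable base = $32,147 − $1,200 = $30,947.
Annual expense = $30,947 / 7 = $4,421.
End of year 1: book value $27,726.
End of year 2: book value $23,305.
End of year 3: book value $18,884.
End of year 4: book value $14,463.
End of year 5: book value $10,042.
End of year 6: book value $5,621.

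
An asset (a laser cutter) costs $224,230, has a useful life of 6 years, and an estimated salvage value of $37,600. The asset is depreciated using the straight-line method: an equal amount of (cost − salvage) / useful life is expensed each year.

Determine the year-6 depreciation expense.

$31,105

Depreciable base = $224,230 − $37,600 = $186,630.
Annual expense = $186,630 / 6 = $31,105.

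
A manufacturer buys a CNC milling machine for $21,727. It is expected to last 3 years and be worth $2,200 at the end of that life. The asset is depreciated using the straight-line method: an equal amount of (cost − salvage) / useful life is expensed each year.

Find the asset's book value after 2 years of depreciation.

Depreciable base = $21,727 − $2,200 = $19,527.
Annual expense = $19,527 / 3 = $6,509.
End of year 1: book value $15,218.
End of year 2: book value $8,709.

$8,709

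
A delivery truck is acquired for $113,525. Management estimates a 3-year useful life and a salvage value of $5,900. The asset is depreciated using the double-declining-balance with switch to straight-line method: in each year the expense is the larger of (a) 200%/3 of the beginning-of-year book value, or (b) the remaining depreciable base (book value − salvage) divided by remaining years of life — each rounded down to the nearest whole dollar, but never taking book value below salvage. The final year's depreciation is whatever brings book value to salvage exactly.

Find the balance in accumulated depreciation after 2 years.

$100,911

Depreciable base = $113,525 − $5,900 = $107,625.
Year 1: DB = ⌊$113,525 × 200%/3⌋ = $75,683; SL = ⌊$107,625/3⌋ = $35,875 → take DB $75,683. Book value $37,842.
Year 2: DB = ⌊$37,842 × 200%/3⌋ = $25,228; SL = ⌊$31,942/2⌋ = $15,971 → take DB $25,228. Book value $12,614.
Accumulated through year 2 = $113,525 − $12,614 = $100,911.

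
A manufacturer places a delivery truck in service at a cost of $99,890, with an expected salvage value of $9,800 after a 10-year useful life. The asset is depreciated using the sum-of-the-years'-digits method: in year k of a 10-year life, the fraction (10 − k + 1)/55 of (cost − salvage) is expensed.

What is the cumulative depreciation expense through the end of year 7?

$80,262

Depreciable base = $99,890 − $9,800 = $90,090.
Sum of the years' digits = 10+9+8+7+6+5+4+3+2+1 = 55.
Year 1: $90,090 × 10/55 = $16,380. Book value $83,510.
Year 2: $90,090 × 9/55 = $14,742. Book value $68,768.
Year 3: $90,090 × 8/55 = $13,104. Book value $55,664.
Year 4: $90,090 × 7/55 = $11,466. Book value $44,198.
Year 5: $90,090 × 6/55 = $9,828. Book value $34,370.
Year 6: $90,090 × 5/55 = $8,190. Book value $26,180.
Year 7: $90,090 × 4/55 = $6,552. Book value $19,628.
Accumulated through year 7 = $99,890 − $19,628 = $80,262.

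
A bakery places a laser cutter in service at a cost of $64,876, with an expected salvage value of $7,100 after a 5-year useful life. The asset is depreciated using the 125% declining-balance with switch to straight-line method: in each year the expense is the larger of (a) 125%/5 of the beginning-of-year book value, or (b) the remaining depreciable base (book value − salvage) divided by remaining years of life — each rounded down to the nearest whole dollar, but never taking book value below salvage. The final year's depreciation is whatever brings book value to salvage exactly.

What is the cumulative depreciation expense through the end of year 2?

Depreciable base = $64,876 − $7,100 = $57,776.
Year 1: DB = ⌊$64,876 × 125%/5⌋ = $16,219; SL = ⌊$57,776/5⌋ = $11,555 → take DB $16,219. Book value $48,657.
Year 2: DB = ⌊$48,657 × 125%/5⌋ = $12,164; SL = ⌊$41,557/4⌋ = $10,389 → take DB $12,164. Book value $36,493.
Accumulated through year 2 = $64,876 − $36,493 = $28,383.

$28,383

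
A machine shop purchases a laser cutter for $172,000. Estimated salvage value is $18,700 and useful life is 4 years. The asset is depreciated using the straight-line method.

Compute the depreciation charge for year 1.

Depreciable base = $172,000 − $18,700 = $153,300.
Annual expense = $153,300 / 4 = $38,325.

$38,325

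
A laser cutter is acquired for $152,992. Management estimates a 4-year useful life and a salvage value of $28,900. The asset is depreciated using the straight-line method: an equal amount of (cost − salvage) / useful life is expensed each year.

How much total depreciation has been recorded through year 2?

Depreciable base = $152,992 − $28,900 = $124,092.
Annual expense = $124,092 / 4 = $31,023.
End of year 1: book value $121,969.
End of year 2: book value $90,946.
Accumulated through year 2 = $152,992 − $90,946 = $62,046.

$62,046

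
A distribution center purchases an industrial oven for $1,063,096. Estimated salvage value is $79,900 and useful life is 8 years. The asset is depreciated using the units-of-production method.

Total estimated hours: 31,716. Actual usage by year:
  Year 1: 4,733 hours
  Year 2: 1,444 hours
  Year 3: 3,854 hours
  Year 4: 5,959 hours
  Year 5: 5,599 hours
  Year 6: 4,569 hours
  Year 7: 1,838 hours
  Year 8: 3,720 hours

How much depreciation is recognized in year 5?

$173,569

Depreciable base = $1,063,096 − $79,900 = $983,196.
Rate = $983,196 / 31,716 hours = $31 per hour.
Year 1: 4,733 × $31 = $146,723. Book value $916,373.
Year 2: 1,444 × $31 = $44,764. Book value $871,609.
Year 3: 3,854 × $31 = $119,474. Book value $752,135.
Year 4: 5,959 × $31 = $184,729. Book value $567,406.
Year 5: 5,599 × $31 = $173,569. Book value $393,837.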